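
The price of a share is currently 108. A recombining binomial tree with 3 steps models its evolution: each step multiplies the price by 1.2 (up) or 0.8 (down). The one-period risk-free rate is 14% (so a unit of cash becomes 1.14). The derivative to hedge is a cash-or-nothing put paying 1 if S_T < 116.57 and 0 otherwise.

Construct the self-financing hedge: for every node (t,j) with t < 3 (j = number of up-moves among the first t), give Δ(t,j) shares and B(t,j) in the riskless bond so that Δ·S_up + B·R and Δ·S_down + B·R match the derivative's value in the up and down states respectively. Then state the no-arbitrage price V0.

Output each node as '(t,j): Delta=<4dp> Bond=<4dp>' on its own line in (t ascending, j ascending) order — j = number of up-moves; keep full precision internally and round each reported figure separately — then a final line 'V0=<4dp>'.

No-arbitrage ⇒ martingale measure with p* = (R−d)/(u−d) = 0.8500.
Payoff layer (t=3): V(3,0)=1.0000, V(3,1)=1.0000, V(3,2)=0.0000, V(3,3)=0.0000
(2,0): S=69.1200. Δ = (V_up−V_dn)/(S_up−S_dn) = (1.0000−1.0000)/(82.9440−55.2960) = 0.0000. V = [p*·1.0000 + (1−p*)·1.0000]/1.14 = 0.8772. B = V − Δ·S = 0.8772.
(2,1): S=103.6800. Δ = (V_up−V_dn)/(S_up−S_dn) = (0.0000−1.0000)/(124.4160−82.9440) = -0.0241. V = [p*·0.0000 + (1−p*)·1.0000]/1.14 = 0.1316. B = V − Δ·S = 2.6316.
(2,2): S=155.5200. Δ = (V_up−V_dn)/(S_up−S_dn) = (0.0000−0.0000)/(186.6240−124.4160) = 0.0000. V = [p*·0.0000 + (1−p*)·0.0000]/1.14 = 0.0000. B = V − Δ·S = 0.0000.
(1,0): S=86.4000. Δ = (V_up−V_dn)/(S_up−S_dn) = (0.1316−0.8772)/(103.6800−69.1200) = -0.0216. V = [p*·0.1316 + (1−p*)·0.8772]/1.14 = 0.2135. B = V − Δ·S = 2.0776.
(1,1): S=129.6000. Δ = (V_up−V_dn)/(S_up−S_dn) = (0.0000−0.1316)/(155.5200−103.6800) = -0.0025. V = [p*·0.0000 + (1−p*)·0.1316]/1.14 = 0.0173. B = V − Δ·S = 0.3463.
(0,0): S=108.0000. Δ = (V_up−V_dn)/(S_up−S_dn) = (0.0173−0.2135)/(129.6000−86.4000) = -0.0045. V = [p*·0.0173 + (1−p*)·0.2135]/1.14 = 0.0410. B = V − Δ·S = 0.5315.
Root portfolio cost Δ·108+B reproduces V0=0.0410.

(0,0): Delta=-0.0045 Bond=0.5315
(1,0): Delta=-0.0216 Bond=2.0776
(1,1): Delta=-0.0025 Bond=0.3463
(2,0): Delta=0.0000 Bond=0.8772
(2,1): Delta=-0.0241 Bond=2.6316
(2,2): Delta=0.0000 Bond=0.0000
V0=0.0410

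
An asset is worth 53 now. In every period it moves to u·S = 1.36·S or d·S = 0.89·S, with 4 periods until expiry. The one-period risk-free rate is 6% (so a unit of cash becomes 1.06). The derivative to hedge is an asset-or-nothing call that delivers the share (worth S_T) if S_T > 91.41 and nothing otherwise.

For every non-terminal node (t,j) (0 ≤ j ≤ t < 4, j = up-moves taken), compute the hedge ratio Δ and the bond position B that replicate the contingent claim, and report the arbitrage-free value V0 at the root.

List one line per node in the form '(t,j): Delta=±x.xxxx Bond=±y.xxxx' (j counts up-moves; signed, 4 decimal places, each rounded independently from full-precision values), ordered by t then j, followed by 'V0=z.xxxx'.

Risk-neutral probability p* = (R−d)/(u−d) = (1.06−0.89)/(1.36−0.89) = 0.3617.
Terminal payoffs: V(4,0)=0.0000, V(4,1)=0.0000, V(4,2)=0.0000, V(4,3)=118.6541, V(4,4)=181.3141
Node (3,0) S=37.3634: V=(p*·0.0000+(1−p*)·0.0000)/1.06=0.0000; Δ=(0.0000−0.0000)/(50.8142−33.2534)=0.0000; B=V−Δ·S=0.0000
Node (3,1) S=57.0946: V=(p*·0.0000+(1−p*)·0.0000)/1.06=0.0000; Δ=(0.0000−0.0000)/(77.6486−50.8142)=0.0000; B=V−Δ·S=0.0000
Node (3,2) S=87.2456: V=(p*·118.6541+(1−p*)·0.0000)/1.06=40.4881; Δ=(118.6541−0.0000)/(118.6541−77.6486)=2.8936; B=V−Δ·S=-211.9673
Node (3,3) S=133.3192: V=(p*·181.3141+(1−p*)·118.6541)/1.06=133.3192; Δ=(181.3141−118.6541)/(181.3141−118.6541)=1.0000; B=V−Δ·S=0.0000
Node (2,0) S=41.9813: V=(p*·0.0000+(1−p*)·0.0000)/1.06=0.0000; Δ=(0.0000−0.0000)/(57.0946−37.3634)=0.0000; B=V−Δ·S=0.0000
Node (2,1) S=64.1512: V=(p*·40.4881+(1−p*)·0.0000)/1.06=13.8157; Δ=(40.4881−0.0000)/(87.2456−57.0946)=1.3428; B=V−Δ·S=-72.3293
Node (2,2) S=98.0288: V=(p*·133.3192+(1−p*)·40.4881)/1.06=69.8729; Δ=(133.3192−40.4881)/(133.3192−87.2456)=2.0148; B=V−Δ·S=-127.6399
Node (1,0) S=47.1700: V=(p*·13.8157+(1−p*)·0.0000)/1.06=4.7143; Δ=(13.8157−0.0000)/(64.1512−41.9813)=0.6232; B=V−Δ·S=-24.6808
Node (1,1) S=72.0800: V=(p*·69.8729+(1−p*)·13.8157)/1.06=32.1620; Δ=(69.8729−13.8157)/(98.0288−64.1512)=1.6547; B=V−Δ·S=-87.1087
Node (0,0) S=53.0000: V=(p*·32.1620+(1−p*)·4.7143)/1.06=13.8134; Δ=(32.1620−4.7143)/(72.0800−47.1700)=1.1019; B=V−Δ·S=-44.5860
Root portfolio cost Δ·53+B reproduces V0=13.8134.

(0,0): Delta=1.1019 Bond=-44.5860
(1,0): Delta=0.6232 Bond=-24.6808
(1,1): Delta=1.6547 Bond=-87.1087
(2,0): Delta=0.0000 Bond=0.0000
(2,1): Delta=1.3428 Bond=-72.3293
(2,2): Delta=2.0148 Bond=-127.6399
(3,0): Delta=0.0000 Bond=0.0000
(3,1): Delta=0.0000 Bond=0.0000
(3,2): Delta=2.8936 Bond=-211.9673
(3,3): Delta=1.0000 Bond=0.0000
V0=13.8134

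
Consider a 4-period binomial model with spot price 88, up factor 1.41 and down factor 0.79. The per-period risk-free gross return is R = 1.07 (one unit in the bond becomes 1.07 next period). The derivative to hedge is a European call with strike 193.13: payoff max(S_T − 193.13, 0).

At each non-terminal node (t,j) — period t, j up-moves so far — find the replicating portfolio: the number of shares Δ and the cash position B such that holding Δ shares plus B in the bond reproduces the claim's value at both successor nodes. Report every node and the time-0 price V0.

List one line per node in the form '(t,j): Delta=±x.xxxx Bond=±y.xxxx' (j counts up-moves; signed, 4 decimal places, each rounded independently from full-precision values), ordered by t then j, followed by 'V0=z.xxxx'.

(0,0): Delta=0.2196 Bond=-14.1418
(1,0): Delta=0.0072 Bond=-0.3712
(1,1): Delta=0.3640 Bond=-33.0553
(2,0): Delta=0.0000 Bond=0.0000
(2,1): Delta=0.0122 Bond=-0.8795
(2,2): Delta=0.6034 Bond=-77.2493
(3,0): Delta=0.0000 Bond=0.0000
(3,1): Delta=0.0000 Bond=0.0000
(3,2): Delta=0.0204 Bond=-2.0839
(3,3): Delta=1.0000 Bond=-180.4953
V0=5.1788

Since d<R<u, set p* = (R−d)/(u−d) = 0.4516; price each node as the discounted p*-expectation of its children.
Terminal payoffs: V(4,0)=0.0000, V(4,1)=0.0000, V(4,2)=0.0000, V(4,3)=1.7499, V(4,4)=154.6937
Node (3,0) S=43.3874: V=(p*·0.0000+(1−p*)·0.0000)/1.07=0.0000; Δ=(0.0000−0.0000)/(61.1763−34.2761)=0.0000; B=V−Δ·S=0.0000
Node (3,1) S=77.4383: V=(p*·0.0000+(1−p*)·0.0000)/1.07=0.0000; Δ=(0.0000−0.0000)/(109.1880−61.1763)=0.0000; B=V−Δ·S=0.0000
Node (3,2) S=138.2127: V=(p*·1.7499+(1−p*)·0.0000)/1.07=0.7386; Δ=(1.7499−0.0000)/(194.8799−109.1880)=0.0204; B=V−Δ·S=-2.0839
Node (3,3) S=246.6834: V=(p*·154.6937+(1−p*)·1.7499)/1.07=66.1881; Δ=(154.6937−1.7499)/(347.8237−194.8799)=1.0000; B=V−Δ·S=-180.4953
Node (2,0) S=54.9208: V=(p*·0.0000+(1−p*)·0.0000)/1.07=0.0000; Δ=(0.0000−0.0000)/(77.4383−43.3874)=0.0000; B=V−Δ·S=0.0000
Node (2,1) S=98.0232: V=(p*·0.7386+(1−p*)·0.0000)/1.07=0.3117; Δ=(0.7386−0.0000)/(138.2127−77.4383)=0.0122; B=V−Δ·S=-0.8795
Node (2,2) S=174.9528: V=(p*·66.1881+(1−p*)·0.7386)/1.07=28.3144; Δ=(66.1881−0.7386)/(246.6834−138.2127)=0.6034; B=V−Δ·S=-77.2493
Node (1,0) S=69.5200: V=(p*·0.3117+(1−p*)·0.0000)/1.07=0.1316; Δ=(0.3117−0.0000)/(98.0232−54.9208)=0.0072; B=V−Δ·S=-0.3712
Node (1,1) S=124.0800: V=(p*·28.3144+(1−p*)·0.3117)/1.07=12.1104; Δ=(28.3144−0.3117)/(174.9528−98.0232)=0.3640; B=V−Δ·S=-33.0553
Node (0,0) S=88.0000: V=(p*·12.1104+(1−p*)·0.1316)/1.07=5.1788; Δ=(12.1104−0.1316)/(124.0800−69.5200)=0.2196; B=V−Δ·S=-14.1418
Self-financing check: at every node Δ·S+B equals the discounted successor values.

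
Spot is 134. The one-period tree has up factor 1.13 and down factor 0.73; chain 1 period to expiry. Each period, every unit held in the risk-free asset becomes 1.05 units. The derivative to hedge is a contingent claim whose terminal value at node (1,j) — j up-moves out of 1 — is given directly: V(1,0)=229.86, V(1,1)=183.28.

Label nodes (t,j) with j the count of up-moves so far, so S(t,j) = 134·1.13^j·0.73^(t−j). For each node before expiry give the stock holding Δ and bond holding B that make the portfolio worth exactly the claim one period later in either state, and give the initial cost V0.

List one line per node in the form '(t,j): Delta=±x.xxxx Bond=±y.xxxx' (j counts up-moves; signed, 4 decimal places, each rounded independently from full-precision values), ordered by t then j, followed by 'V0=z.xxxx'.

No-arbitrage ⇒ martingale measure with p* = (R−d)/(u−d) = 0.8000.
Payoff layer (t=1): V(1,0)=229.8600, V(1,1)=183.2800
(0,0): S=134.0000. Δ = (V_up−V_dn)/(S_up−S_dn) = (183.2800−229.8600)/(151.4200−97.8200) = -0.8690. V = [p*·183.2800 + (1−p*)·229.8600]/1.05 = 183.4248. B = V − Δ·S = 299.8748.
Self-financing check: at every node Δ·S+B equals the discounted successor values.

(0,0): Delta=-0.8690 Bond=299.8748
V0=183.4248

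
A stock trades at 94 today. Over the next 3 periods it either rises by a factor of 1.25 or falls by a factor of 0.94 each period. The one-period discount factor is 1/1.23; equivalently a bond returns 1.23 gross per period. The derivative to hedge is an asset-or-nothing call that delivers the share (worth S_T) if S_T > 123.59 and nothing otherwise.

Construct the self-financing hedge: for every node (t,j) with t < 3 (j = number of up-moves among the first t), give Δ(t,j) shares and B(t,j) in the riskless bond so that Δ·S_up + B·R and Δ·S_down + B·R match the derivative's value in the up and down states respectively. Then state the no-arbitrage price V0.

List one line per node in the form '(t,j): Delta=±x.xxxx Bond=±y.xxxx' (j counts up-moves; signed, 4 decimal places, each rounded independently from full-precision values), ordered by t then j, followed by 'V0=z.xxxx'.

(0,0): Delta=1.2818 Bond=-27.1557
(1,0): Delta=3.8334 Bond=-258.8618
(1,1): Delta=1.1495 Bond=-17.8525
(2,0): Delta=0.0000 Bond=0.0000
(2,1): Delta=4.0323 Bond=-340.3586
(2,2): Delta=1.0000 Bond=0.0000
V0=93.3370

Under the risk-neutral measure, an up-move has probability p* = (R−d)/(u−d) = 0.9355 and values discount at R = 1.23.
Terminal payoffs: V(3,0)=0.0000, V(3,1)=0.0000, V(3,2)=138.0625, V(3,3)=183.5938
  t=2,j=0: stock 83.0584 → up 103.8230 (V=0.0000), down 78.0749 (V=0.0000). Price 0.0000; hedge Δ=0.0000, bond B=0.0000.
  t=2,j=1: stock 110.4500 → up 138.0625 (V=138.0625), down 103.8230 (V=0.0000). Price 105.0043; hedge Δ=4.0323, bond B=-340.3586.
  t=2,j=2: stock 146.8750 → up 183.5938 (V=183.5938), down 138.0625 (V=138.0625). Price 146.8750; hedge Δ=1.0000, bond B=0.0000.
  t=1,j=0: stock 88.3600 → up 110.4500 (V=105.0043), down 83.0584 (V=0.0000). Price 79.8616; hedge Δ=3.8334, bond B=-258.8618.
  t=1,j=1: stock 117.5000 → up 146.8750 (V=146.8750), down 110.4500 (V=105.0043). Price 117.2144; hedge Δ=1.1495, bond B=-17.8525.
  t=0,j=0: stock 94.0000 → up 117.5000 (V=117.2144), down 88.3600 (V=79.8616). Price 93.3370; hedge Δ=1.2818, bond B=-27.1557.
The time-0 hedge costs 93.3370, which is the no-arbitrage price.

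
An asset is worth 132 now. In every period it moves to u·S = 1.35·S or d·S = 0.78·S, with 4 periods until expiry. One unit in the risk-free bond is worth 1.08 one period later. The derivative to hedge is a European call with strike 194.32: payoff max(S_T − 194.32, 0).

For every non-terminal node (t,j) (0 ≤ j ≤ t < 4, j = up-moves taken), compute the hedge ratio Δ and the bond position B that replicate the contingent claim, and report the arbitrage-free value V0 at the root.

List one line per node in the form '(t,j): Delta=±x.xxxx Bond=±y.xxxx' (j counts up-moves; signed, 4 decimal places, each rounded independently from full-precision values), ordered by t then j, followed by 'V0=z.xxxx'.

(0,0): Delta=0.5298 Bond=-44.1843
(1,0): Delta=0.2388 Bond=-17.7539
(1,1): Delta=0.6811 Bond=-74.6877
(2,0): Delta=0.0000 Bond=0.0000
(2,1): Delta=0.3629 Bond=-36.4311
(2,2): Delta=0.8466 Bond=-120.4712
(3,0): Delta=0.0000 Bond=0.0000
(3,1): Delta=0.0000 Bond=0.0000
(3,2): Delta=0.5516 Bond=-74.7566
(3,3): Delta=1.0000 Bond=-179.9259
V0=25.7484

The replicating-portfolio and risk-neutral prices coincide; use p* = (1.08−0.78)/(1.35−0.78) = 0.5263 for the latter.
Payoff layer (t=4): V(4,0)=0.0000, V(4,1)=0.0000, V(4,2)=0.0000, V(4,3)=59.0002, V(4,4)=244.1188
(3,0): S=62.6409. Δ = (V_up−V_dn)/(S_up−S_dn) = (0.0000−0.0000)/(84.5652−48.8599) = 0.0000. V = [p*·0.0000 + (1−p*)·0.0000]/1.08 = 0.0000. B = V − Δ·S = 0.0000.
(3,1): S=108.4169. Δ = (V_up−V_dn)/(S_up−S_dn) = (0.0000−0.0000)/(146.3628−84.5652) = 0.0000. V = [p*·0.0000 + (1−p*)·0.0000]/1.08 = 0.0000. B = V − Δ·S = 0.0000.
(3,2): S=187.6446. Δ = (V_up−V_dn)/(S_up−S_dn) = (59.0002−0.0000)/(253.3202−146.3628) = 0.5516. V = [p*·59.0002 + (1−p*)·0.0000]/1.08 = 28.7525. B = V − Δ·S = -74.7566.
(3,3): S=324.7695. Δ = (V_up−V_dn)/(S_up−S_dn) = (244.1188−59.0002)/(438.4388−253.3202) = 1.0000. V = [p*·244.1188 + (1−p*)·59.0002]/1.08 = 144.8436. B = V − Δ·S = -179.9259.
(2,0): S=80.3088. Δ = (V_up−V_dn)/(S_up−S_dn) = (0.0000−0.0000)/(108.4169−62.6409) = 0.0000. V = [p*·0.0000 + (1−p*)·0.0000]/1.08 = 0.0000. B = V − Δ·S = 0.0000.
(2,1): S=138.9960. Δ = (V_up−V_dn)/(S_up−S_dn) = (28.7525−0.0000)/(187.6446−108.4169) = 0.3629. V = [p*·28.7525 + (1−p*)·0.0000]/1.08 = 14.0120. B = V − Δ·S = -36.4311.
(2,2): S=240.5700. Δ = (V_up−V_dn)/(S_up−S_dn) = (144.8436−28.7525)/(324.7695−187.6446) = 0.8466. V = [p*·144.8436 + (1−p*)·28.7525]/1.08 = 83.1973. B = V − Δ·S = -120.4712.
(1,0): S=102.9600. Δ = (V_up−V_dn)/(S_up−S_dn) = (14.0120−0.0000)/(138.9960−80.3088) = 0.2388. V = [p*·14.0120 + (1−p*)·0.0000]/1.08 = 6.8284. B = V − Δ·S = -17.7539.
(1,1): S=178.2000. Δ = (V_up−V_dn)/(S_up−S_dn) = (83.1973−14.0120)/(240.5700−138.9960) = 0.6811. V = [p*·83.1973 + (1−p*)·14.0120]/1.08 = 46.6901. B = V − Δ·S = -74.6877.
(0,0): S=132.0000. Δ = (V_up−V_dn)/(S_up−S_dn) = (46.6901−6.8284)/(178.2000−102.9600) = 0.5298. V = [p*·46.6901 + (1−p*)·6.8284]/1.08 = 25.7484. B = V − Δ·S = -44.1843.
The time-0 hedge costs 25.7484, which is the no-arbitrage price.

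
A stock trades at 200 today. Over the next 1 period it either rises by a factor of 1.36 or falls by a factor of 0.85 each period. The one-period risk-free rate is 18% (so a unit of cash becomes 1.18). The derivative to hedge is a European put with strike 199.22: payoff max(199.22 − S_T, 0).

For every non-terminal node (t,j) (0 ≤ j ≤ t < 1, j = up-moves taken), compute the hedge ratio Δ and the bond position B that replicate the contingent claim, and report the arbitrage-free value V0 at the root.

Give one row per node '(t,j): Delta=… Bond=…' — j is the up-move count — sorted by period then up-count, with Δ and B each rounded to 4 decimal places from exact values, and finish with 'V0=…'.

(0,0): Delta=-0.2865 Bond=66.0339
V0=8.7398

Risk-neutral probability p* = (R−d)/(u−d) = (1.18−0.85)/(1.36−0.85) = 0.6471.
Terminal values V(1,·): V(1,0)=29.2200, V(1,1)=0.0000
Node (0,0) S=200.0000: V=(p*·0.0000+(1−p*)·29.2200)/1.18=8.7398; Δ=(0.0000−29.2200)/(272.0000−170.0000)=-0.2865; B=V−Δ·S=66.0339
Root portfolio cost Δ·200+B reproduces V0=8.7398.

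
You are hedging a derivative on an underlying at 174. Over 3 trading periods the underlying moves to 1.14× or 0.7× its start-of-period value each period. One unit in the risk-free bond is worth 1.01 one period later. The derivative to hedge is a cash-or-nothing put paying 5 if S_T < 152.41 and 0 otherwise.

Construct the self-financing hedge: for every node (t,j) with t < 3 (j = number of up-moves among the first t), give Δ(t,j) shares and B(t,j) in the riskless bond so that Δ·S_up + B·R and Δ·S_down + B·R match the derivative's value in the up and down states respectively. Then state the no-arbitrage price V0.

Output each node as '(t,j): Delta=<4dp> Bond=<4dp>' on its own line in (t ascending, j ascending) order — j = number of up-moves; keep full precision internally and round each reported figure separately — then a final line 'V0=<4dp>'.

Since d<R<u, set p* = (R−d)/(u−d) = 0.7045; price each node as the discounted p*-expectation of its children.
Terminal payoffs: V(3,0)=5.0000, V(3,1)=5.0000, V(3,2)=0.0000, V(3,3)=0.0000
Node (2,0) S=85.2600: V=(p*·5.0000+(1−p*)·5.0000)/1.01=4.9505; Δ=(5.0000−5.0000)/(97.1964−59.6820)=0.0000; B=V−Δ·S=4.9505
Node (2,1) S=138.8520: V=(p*·0.0000+(1−p*)·5.0000)/1.01=1.4626; Δ=(0.0000−5.0000)/(158.2913−97.1964)=-0.0818; B=V−Δ·S=12.8263
Node (2,2) S=226.1304: V=(p*·0.0000+(1−p*)·0.0000)/1.01=0.0000; Δ=(0.0000−0.0000)/(257.7887−158.2913)=0.0000; B=V−Δ·S=0.0000
Node (1,0) S=121.8000: V=(p*·1.4626+(1−p*)·4.9505)/1.01=2.4685; Δ=(1.4626−4.9505)/(138.8520−85.2600)=-0.0651; B=V−Δ·S=10.3954
Node (1,1) S=198.3600: V=(p*·0.0000+(1−p*)·1.4626)/1.01=0.4279; Δ=(0.0000−1.4626)/(226.1304−138.8520)=-0.0168; B=V−Δ·S=3.7521
Node (0,0) S=174.0000: V=(p*·0.4279+(1−p*)·2.4685)/1.01=1.0206; Δ=(0.4279−2.4685)/(198.3600−121.8000)=-0.0267; B=V−Δ·S=5.6583
Root portfolio cost Δ·174+B reproduces V0=1.0206.

(0,0): Delta=-0.0267 Bond=5.6583
(1,0): Delta=-0.0651 Bond=10.3954
(1,1): Delta=-0.0168 Bond=3.7521
(2,0): Delta=0.0000 Bond=4.9505
(2,1): Delta=-0.0818 Bond=12.8263
(2,2): Delta=0.0000 Bond=0.0000
V0=1.0206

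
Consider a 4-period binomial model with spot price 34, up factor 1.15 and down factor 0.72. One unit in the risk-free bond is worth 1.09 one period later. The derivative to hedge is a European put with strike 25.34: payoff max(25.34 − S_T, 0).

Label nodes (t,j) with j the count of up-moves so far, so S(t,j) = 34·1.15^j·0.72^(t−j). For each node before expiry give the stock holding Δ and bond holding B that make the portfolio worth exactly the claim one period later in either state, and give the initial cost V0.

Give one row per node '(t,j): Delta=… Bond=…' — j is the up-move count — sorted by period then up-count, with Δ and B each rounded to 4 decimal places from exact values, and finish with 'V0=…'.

(0,0): Delta=-0.0572 Bond=2.1431
(1,0): Delta=-0.2960 Bond=8.1838
(1,1): Delta=-0.0329 Bond=1.3877
(2,0): Delta=-1.0000 Bond=21.3282
(2,1): Delta=-0.2246 Bond=6.9082
(2,2): Delta=-0.0134 Bond=0.6377
(3,0): Delta=-1.0000 Bond=23.2477
(3,1): Delta=-1.0000 Bond=23.2477
(3,2): Delta=-0.1458 Bond=4.9812
(3,3): Delta=0.0000 Bond=0.0000
V0=0.1999

No-arbitrage ⇒ martingale measure with p* = (R−d)/(u−d) = 0.8605.
Payoff layer (t=4): V(4,0)=16.2029, V(4,1)=10.7460, V(4,2)=2.0301, V(4,3)=0.0000, V(4,4)=0.0000
(3,0): S=12.6904. Δ = (V_up−V_dn)/(S_up−S_dn) = (10.7460−16.2029)/(14.5940−9.1371) = -1.0000. V = [p*·10.7460 + (1−p*)·16.2029]/1.09 = 10.5573. B = V − Δ·S = 23.2477.
(3,1): S=20.2694. Δ = (V_up−V_dn)/(S_up−S_dn) = (2.0301−10.7460)/(23.3099−14.5940) = -1.0000. V = [p*·2.0301 + (1−p*)·10.7460]/1.09 = 2.9783. B = V − Δ·S = 23.2477.
(3,2): S=32.3748. Δ = (V_up−V_dn)/(S_up−S_dn) = (0.0000−2.0301)/(37.2310−23.3099) = -0.1458. V = [p*·0.0000 + (1−p*)·2.0301]/1.09 = 0.2599. B = V − Δ·S = 4.9812.
(3,3): S=51.7097. Δ = (V_up−V_dn)/(S_up−S_dn) = (0.0000−0.0000)/(59.4662−37.2310) = 0.0000. V = [p*·0.0000 + (1−p*)·0.0000]/1.09 = 0.0000. B = V − Δ·S = 0.0000.
(2,0): S=17.6256. Δ = (V_up−V_dn)/(S_up−S_dn) = (2.9783−10.5573)/(20.2694−12.6904) = -1.0000. V = [p*·2.9783 + (1−p*)·10.5573]/1.09 = 3.7026. B = V − Δ·S = 21.3282.
(2,1): S=28.1520. Δ = (V_up−V_dn)/(S_up−S_dn) = (0.2599−2.9783)/(32.3748−20.2694) = -0.2246. V = [p*·0.2599 + (1−p*)·2.9783]/1.09 = 0.5864. B = V − Δ·S = 6.9082.
(2,2): S=44.9650. Δ = (V_up−V_dn)/(S_up−S_dn) = (0.0000−0.2599)/(51.7097−32.3748) = -0.0134. V = [p*·0.0000 + (1−p*)·0.2599]/1.09 = 0.0333. B = V − Δ·S = 0.6377.
(1,0): S=24.4800. Δ = (V_up−V_dn)/(S_up−S_dn) = (0.5864−3.7026)/(28.1520−17.6256) = -0.2960. V = [p*·0.5864 + (1−p*)·3.7026]/1.09 = 0.9369. B = V − Δ·S = 8.1838.
(1,1): S=39.1000. Δ = (V_up−V_dn)/(S_up−S_dn) = (0.0333−0.5864)/(44.9650−28.1520) = -0.0329. V = [p*·0.0333 + (1−p*)·0.5864]/1.09 = 0.1013. B = V − Δ·S = 1.3877.
(0,0): S=34.0000. Δ = (V_up−V_dn)/(S_up−S_dn) = (0.1013−0.9369)/(39.1000−24.4800) = -0.0572. V = [p*·0.1013 + (1−p*)·0.9369]/1.09 = 0.1999. B = V − Δ·S = 2.1431.
Each (Δ,B) replicates both successor values, so the strategy is self-financing and V0 is arbitrage-free.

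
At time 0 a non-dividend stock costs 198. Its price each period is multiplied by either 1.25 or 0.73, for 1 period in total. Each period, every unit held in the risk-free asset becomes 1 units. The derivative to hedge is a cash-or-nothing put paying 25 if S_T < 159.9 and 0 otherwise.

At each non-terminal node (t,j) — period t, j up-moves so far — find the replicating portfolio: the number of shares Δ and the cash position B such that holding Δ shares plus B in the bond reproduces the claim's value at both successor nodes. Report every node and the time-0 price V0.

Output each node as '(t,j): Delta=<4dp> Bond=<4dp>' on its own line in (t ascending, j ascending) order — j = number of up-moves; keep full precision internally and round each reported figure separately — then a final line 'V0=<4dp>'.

(0,0): Delta=-0.2428 Bond=60.0962
V0=12.0192

No-arbitrage ⇒ martingale measure with p* = (R−d)/(u−d) = 0.5192.
Terminal payoffs: V(1,0)=25.0000, V(1,1)=0.0000
Node (0,0) S=198.0000: V=(p*·0.0000+(1−p*)·25.0000)/1=12.0192; Δ=(0.0000−25.0000)/(247.5000−144.5400)=-0.2428; B=V−Δ·S=60.0962
Self-financing check: at every node Δ·S+B equals the discounted successor values.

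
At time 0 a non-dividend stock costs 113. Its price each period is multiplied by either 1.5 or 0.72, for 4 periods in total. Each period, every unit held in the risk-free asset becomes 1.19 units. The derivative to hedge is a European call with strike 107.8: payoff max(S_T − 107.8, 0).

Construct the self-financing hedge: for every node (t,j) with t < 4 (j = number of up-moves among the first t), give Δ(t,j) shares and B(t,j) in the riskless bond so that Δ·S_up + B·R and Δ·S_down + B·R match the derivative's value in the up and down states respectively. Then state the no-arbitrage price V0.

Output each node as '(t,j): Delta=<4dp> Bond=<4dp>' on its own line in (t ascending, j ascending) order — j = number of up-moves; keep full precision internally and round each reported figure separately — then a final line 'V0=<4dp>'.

No-arbitrage ⇒ martingale measure with p* = (R−d)/(u−d) = 0.6026.
Terminal values V(4,·): V(4,0)=0.0000, V(4,1)=0.0000, V(4,2)=24.0032, V(4,3)=166.7900, V(4,4)=464.2625
(3,0): S=42.1770. Δ = (V_up−V_dn)/(S_up−S_dn) = (0.0000−0.0000)/(63.2655−30.3675) = 0.0000. V = [p*·0.0000 + (1−p*)·0.0000]/1.19 = 0.0000. B = V − Δ·S = 0.0000.
(3,1): S=87.8688. Δ = (V_up−V_dn)/(S_up−S_dn) = (24.0032−0.0000)/(131.8032−63.2655) = 0.3502. V = [p*·24.0032 + (1−p*)·0.0000]/1.19 = 12.1542. B = V − Δ·S = -18.6192.
(3,2): S=183.0600. Δ = (V_up−V_dn)/(S_up−S_dn) = (166.7900−24.0032)/(274.5900−131.8032) = 1.0000. V = [p*·166.7900 + (1−p*)·24.0032]/1.19 = 92.4718. B = V − Δ·S = -90.5882.
(3,3): S=381.3750. Δ = (V_up−V_dn)/(S_up−S_dn) = (464.2625−166.7900)/(572.0625−274.5900) = 1.0000. V = [p*·464.2625 + (1−p*)·166.7900]/1.19 = 290.7868. B = V − Δ·S = -90.5882.
(2,0): S=58.5792. Δ = (V_up−V_dn)/(S_up−S_dn) = (12.1542−0.0000)/(87.8688−42.1770) = 0.2660. V = [p*·12.1542 + (1−p*)·0.0000]/1.19 = 6.1543. B = V − Δ·S = -9.4279.
(2,1): S=122.0400. Δ = (V_up−V_dn)/(S_up−S_dn) = (92.4718−12.1542)/(183.0600−87.8688) = 0.8438. V = [p*·92.4718 + (1−p*)·12.1542]/1.19 = 50.8829. B = V − Δ·S = -52.0884.
(2,2): S=254.2500. Δ = (V_up−V_dn)/(S_up−S_dn) = (290.7868−92.4718)/(381.3750−183.0600) = 1.0000. V = [p*·290.7868 + (1−p*)·92.4718]/1.19 = 178.1254. B = V − Δ·S = -76.1246.
(1,0): S=81.3600. Δ = (V_up−V_dn)/(S_up−S_dn) = (50.8829−6.1543)/(122.0400−58.5792) = 0.7048. V = [p*·50.8829 + (1−p*)·6.1543]/1.19 = 27.8203. B = V − Δ·S = -29.5240.
(1,1): S=169.5000. Δ = (V_up−V_dn)/(S_up−S_dn) = (178.1254−50.8829)/(254.2500−122.0400) = 0.9624. V = [p*·178.1254 + (1−p*)·50.8829]/1.19 = 107.1888. B = V − Δ·S = -55.9426.
(0,0): S=113.0000. Δ = (V_up−V_dn)/(S_up−S_dn) = (107.1888−27.8203)/(169.5000−81.3600) = 0.9005. V = [p*·107.1888 + (1−p*)·27.8203]/1.19 = 63.5672. B = V − Δ·S = -38.1873.
Each (Δ,B) replicates both successor values, so the strategy is self-financing and V0 is arbitrage-free.

(0,0): Delta=0.9005 Bond=-38.1873
(1,0): Delta=0.7048 Bond=-29.5240
(1,1): Delta=0.9624 Bond=-55.9426
(2,0): Delta=0.2660 Bond=-9.4279
(2,1): Delta=0.8438 Bond=-52.0884
(2,2): Delta=1.0000 Bond=-76.1246
(3,0): Delta=0.0000 Bond=0.0000
(3,1): Delta=0.3502 Bond=-18.6192
(3,2): Delta=1.0000 Bond=-90.5882
(3,3): Delta=1.0000 Bond=-90.5882
V0=63.5672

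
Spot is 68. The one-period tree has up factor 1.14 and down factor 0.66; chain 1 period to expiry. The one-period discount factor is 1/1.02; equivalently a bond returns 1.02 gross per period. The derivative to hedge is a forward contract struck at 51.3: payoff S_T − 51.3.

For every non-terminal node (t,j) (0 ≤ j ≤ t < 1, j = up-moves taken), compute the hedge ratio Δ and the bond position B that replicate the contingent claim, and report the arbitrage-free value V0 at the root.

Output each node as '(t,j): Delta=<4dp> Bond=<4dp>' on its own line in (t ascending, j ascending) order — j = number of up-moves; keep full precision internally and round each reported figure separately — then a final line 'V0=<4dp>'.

(0,0): Delta=1.0000 Bond=-50.2941
V0=17.7059

Under the risk-neutral measure, an up-move has probability p* = (R−d)/(u−d) = 0.7500 and values discount at R = 1.02.
Terminal values V(1,·): V(1,0)=-6.4200, V(1,1)=26.2200
Node (0,0) S=68.0000: V=(p*·26.2200+(1−p*)·-6.4200)/1.02=17.7059; Δ=(26.2200−-6.4200)/(77.5200−44.8800)=1.0000; B=V−Δ·S=-50.2941
Check: Δ(0,0)·S0 + B(0,0) = 17.7059 = V0.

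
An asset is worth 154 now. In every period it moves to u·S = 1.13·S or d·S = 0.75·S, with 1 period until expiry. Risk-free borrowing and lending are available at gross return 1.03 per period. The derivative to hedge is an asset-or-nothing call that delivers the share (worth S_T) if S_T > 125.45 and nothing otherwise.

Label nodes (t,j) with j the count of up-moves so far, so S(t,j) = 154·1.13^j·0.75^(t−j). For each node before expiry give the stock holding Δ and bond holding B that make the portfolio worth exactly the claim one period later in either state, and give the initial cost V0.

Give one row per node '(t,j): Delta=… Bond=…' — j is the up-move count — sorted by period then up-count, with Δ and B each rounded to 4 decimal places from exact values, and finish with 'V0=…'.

Since d<R<u, set p* = (R−d)/(u−d) = 0.7368; price each node as the discounted p*-expectation of its children.
Terminal values V(1,·): V(1,0)=0.0000, V(1,1)=174.0200
  t=0,j=0: stock 154.0000 → up 174.0200 (V=174.0200), down 115.5000 (V=0.0000). Price 124.4905; hedge Δ=2.9737, bond B=-333.4568.
Check: Δ(0,0)·S0 + B(0,0) = 124.4905 = V0.

(0,0): Delta=2.9737 Bond=-333.4568
V0=124.4905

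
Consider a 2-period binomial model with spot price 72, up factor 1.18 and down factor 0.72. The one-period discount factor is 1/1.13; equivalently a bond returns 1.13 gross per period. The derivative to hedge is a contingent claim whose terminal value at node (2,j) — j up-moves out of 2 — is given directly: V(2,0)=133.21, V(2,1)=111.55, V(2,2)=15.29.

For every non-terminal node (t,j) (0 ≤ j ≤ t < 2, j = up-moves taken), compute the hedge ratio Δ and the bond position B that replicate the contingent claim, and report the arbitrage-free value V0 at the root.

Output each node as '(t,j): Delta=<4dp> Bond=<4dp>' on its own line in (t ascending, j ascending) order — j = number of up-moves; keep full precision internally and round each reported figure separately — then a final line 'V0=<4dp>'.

Risk-neutral probability p* = (R−d)/(u−d) = (1.13−0.72)/(1.18−0.72) = 0.8913.
At expiry t=2: V(2,0)=133.2100, V(2,1)=111.5500, V(2,2)=15.2900
Node (1,0) S=51.8400: V=(p*·111.5500+(1−p*)·133.2100)/1.13=100.8003; Δ=(111.5500−133.2100)/(61.1712−37.3248)=-0.9083; B=V−Δ·S=147.8873
Node (1,1) S=84.9600: V=(p*·15.2900+(1−p*)·111.5500)/1.13=22.7903; Δ=(15.2900−111.5500)/(100.2528−61.1712)=-2.4631; B=V−Δ·S=232.0512
Node (0,0) S=72.0000: V=(p*·22.7903+(1−p*)·100.8003)/1.13=27.6723; Δ=(22.7903−100.8003)/(84.9600−51.8400)=-2.3554; B=V−Δ·S=197.2592
Each (Δ,B) replicates both successor values, so the strategy is self-financing and V0 is arbitrage-free.

(0,0): Delta=-2.3554 Bond=197.2592
(1,0): Delta=-0.9083 Bond=147.8873
(1,1): Delta=-2.4631 Bond=232.0512
V0=27.6723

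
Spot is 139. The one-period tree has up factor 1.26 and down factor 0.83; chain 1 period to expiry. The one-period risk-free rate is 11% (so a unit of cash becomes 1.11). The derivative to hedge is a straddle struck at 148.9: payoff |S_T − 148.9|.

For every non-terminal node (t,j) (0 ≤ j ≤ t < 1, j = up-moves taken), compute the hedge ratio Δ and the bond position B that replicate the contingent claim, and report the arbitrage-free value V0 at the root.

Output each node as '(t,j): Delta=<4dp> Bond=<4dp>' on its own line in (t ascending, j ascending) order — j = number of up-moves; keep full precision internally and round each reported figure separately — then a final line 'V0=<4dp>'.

(0,0): Delta=-0.1220 Bond=42.8841
V0=25.9307

No-arbitrage ⇒ martingale measure with p* = (R−d)/(u−d) = 0.6512.
Terminal values V(1,·): V(1,0)=33.5300, V(1,1)=26.2400
  t=0,j=0: stock 139.0000 → up 175.1400 (V=26.2400), down 115.3700 (V=33.5300). Price 25.9307; hedge Δ=-0.1220, bond B=42.8841.
The time-0 hedge costs 25.9307, which is the no-arbitrage price.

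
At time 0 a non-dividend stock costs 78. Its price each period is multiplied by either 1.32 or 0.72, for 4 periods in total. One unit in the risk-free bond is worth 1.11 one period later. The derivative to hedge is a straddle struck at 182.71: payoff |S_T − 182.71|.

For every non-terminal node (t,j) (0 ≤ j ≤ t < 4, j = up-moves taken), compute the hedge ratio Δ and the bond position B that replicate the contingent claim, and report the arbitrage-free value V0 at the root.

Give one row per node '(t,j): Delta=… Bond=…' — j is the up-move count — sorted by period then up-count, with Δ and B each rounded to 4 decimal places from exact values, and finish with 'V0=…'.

Risk-neutral probability p* = (R−d)/(u−d) = (1.11−0.72)/(1.32−0.72) = 0.6500.
Terminal values V(4,·): V(4,0)=161.7484, V(4,1)=144.2804, V(4,2)=112.2557, V(4,3)=53.5438, V(4,4)=54.0947
  t=3,j=0: stock 29.1133 → up 38.4296 (V=144.2804), down 20.9616 (V=161.7484). Price 135.4903; hedge Δ=-1.0000, bond B=164.6036.
  t=3,j=1: stock 53.3745 → up 70.4543 (V=112.2557), down 38.4296 (V=144.2804). Price 111.2291; hedge Δ=-1.0000, bond B=164.6036.
  t=3,j=2: stock 97.8532 → up 129.1662 (V=53.5438), down 70.4543 (V=112.2557). Price 66.7504; hedge Δ=-1.0000, bond B=164.6036.
  t=3,j=3: stock 179.3975 → up 236.8047 (V=54.0947), down 129.1662 (V=53.5438). Price 48.5603; hedge Δ=0.0051, bond B=47.6421.
  t=2,j=0: stock 40.4352 → up 53.3745 (V=111.2291), down 29.1133 (V=135.4903). Price 107.8563; hedge Δ=-1.0000, bond B=148.2915.
  t=2,j=1: stock 74.1312 → up 97.8532 (V=66.7504), down 53.3745 (V=111.2291). Price 74.1603; hedge Δ=-1.0000, bond B=148.2915.
  t=2,j=2: stock 135.9072 → up 179.3975 (V=48.5603), down 97.8532 (V=66.7504). Price 49.4836; hedge Δ=-0.2231, bond B=79.8006.
  t=1,j=0: stock 56.1600 → up 74.1312 (V=74.1603), down 40.4352 (V=107.8563). Price 77.4360; hedge Δ=-1.0000, bond B=133.5960.
  t=1,j=1: stock 102.9600 → up 135.9072 (V=49.4836), down 74.1312 (V=74.1603). Price 52.3608; hedge Δ=-0.3995, bond B=93.4886.
  t=0,j=0: stock 78.0000 → up 102.9600 (V=52.3608), down 56.1600 (V=77.4360). Price 55.0785; hedge Δ=-0.5358, bond B=96.8705.
Self-financing check: at every node Δ·S+B equals the discounted successor values.

(0,0): Delta=-0.5358 Bond=96.8705
(1,0): Delta=-1.0000 Bond=133.5960
(1,1): Delta=-0.3995 Bond=93.4886
(2,0): Delta=-1.0000 Bond=148.2915
(2,1): Delta=-1.0000 Bond=148.2915
(2,2): Delta=-0.2231 Bond=79.8006
(3,0): Delta=-1.0000 Bond=164.6036
(3,1): Delta=-1.0000 Bond=164.6036
(3,2): Delta=-1.0000 Bond=164.6036
(3,3): Delta=0.0051 Bond=47.6421
V0=55.0785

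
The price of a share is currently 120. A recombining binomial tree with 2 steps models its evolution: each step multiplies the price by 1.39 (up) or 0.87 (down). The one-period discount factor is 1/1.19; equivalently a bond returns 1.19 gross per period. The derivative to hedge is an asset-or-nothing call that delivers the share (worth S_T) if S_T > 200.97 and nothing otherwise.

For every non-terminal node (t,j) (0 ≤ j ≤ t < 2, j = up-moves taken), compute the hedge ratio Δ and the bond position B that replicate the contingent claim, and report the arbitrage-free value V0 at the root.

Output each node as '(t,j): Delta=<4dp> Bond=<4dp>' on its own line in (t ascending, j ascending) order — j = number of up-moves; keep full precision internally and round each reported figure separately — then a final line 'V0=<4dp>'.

(0,0): Delta=1.9214 Bond=-168.5697
(1,0): Delta=0.0000 Bond=0.0000
(1,1): Delta=2.6731 Bond=-325.9716
V0=62.0026

Risk-neutral probability p* = (R−d)/(u−d) = (1.19−0.87)/(1.39−0.87) = 0.6154.
Terminal values V(2,·): V(2,0)=0.0000, V(2,1)=0.0000, V(2,2)=231.8520
  t=1,j=0: stock 104.4000 → up 145.1160 (V=0.0000), down 90.8280 (V=0.0000). Price 0.0000; hedge Δ=0.0000, bond B=0.0000.
  t=1,j=1: stock 166.8000 → up 231.8520 (V=231.8520), down 145.1160 (V=0.0000). Price 119.8976; hedge Δ=2.6731, bond B=-325.9716.
  t=0,j=0: stock 120.0000 → up 166.8000 (V=119.8976), down 104.4000 (V=0.0000). Price 62.0026; hedge Δ=1.9214, bond B=-168.5697.
Root portfolio cost Δ·120+B reproduces V0=62.0026.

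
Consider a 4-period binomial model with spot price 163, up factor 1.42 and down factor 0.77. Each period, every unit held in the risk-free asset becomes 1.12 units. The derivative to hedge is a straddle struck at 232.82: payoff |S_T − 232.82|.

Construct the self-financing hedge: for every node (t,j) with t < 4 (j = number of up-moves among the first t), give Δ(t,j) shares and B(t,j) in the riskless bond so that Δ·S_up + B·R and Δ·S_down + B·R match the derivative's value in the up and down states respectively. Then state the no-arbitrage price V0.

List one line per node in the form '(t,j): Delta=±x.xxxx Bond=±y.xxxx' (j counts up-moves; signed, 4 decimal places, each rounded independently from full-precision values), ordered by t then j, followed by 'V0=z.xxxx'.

(0,0): Delta=0.3190 Bond=25.2650
(1,0): Delta=-0.2829 Bond=103.8397
(1,1): Delta=0.5987 Bond=-36.4542
(2,0): Delta=-1.0000 Bond=185.6027
(2,1): Delta=0.0504 Bond=56.8985
(2,2): Delta=0.8536 Bond=-124.5950
(3,0): Delta=-1.0000 Bond=207.8750
(3,1): Delta=-1.0000 Bond=207.8750
(3,2): Delta=0.5386 Bond=-59.8296
(3,3): Delta=1.0000 Bond=-207.8750
V0=77.2595

Since d<R<u, set p* = (R−d)/(u−d) = 0.5385; price each node as the discounted p*-expectation of its children.
Payoff layer (t=4): V(4,0)=175.5205, V(4,1)=127.1509, V(4,2)=37.9497, V(4,3)=126.5513, V(4,4)=429.9166
  t=3,j=0: stock 74.4149 → up 105.6691 (V=127.1509), down 57.2995 (V=175.5205). Price 133.4601; hedge Δ=-1.0000, bond B=207.8750.
  t=3,j=1: stock 137.2326 → up 194.8703 (V=37.9497), down 105.6691 (V=127.1509). Price 70.6424; hedge Δ=-1.0000, bond B=207.8750.
  t=3,j=2: stock 253.0784 → up 359.3713 (V=126.5513), down 194.8703 (V=37.9497). Price 76.4806; hedge Δ=0.5386, bond B=-59.8296.
  t=3,j=3: stock 466.7159 → up 662.7366 (V=429.9166), down 359.3713 (V=126.5513). Price 258.8409; hedge Δ=1.0000, bond B=-207.8750.
  t=2,j=0: stock 96.6427 → up 137.2326 (V=70.6424), down 74.4149 (V=133.4601). Price 88.9600; hedge Δ=-1.0000, bond B=185.6027.
  t=2,j=1: stock 178.2242 → up 253.0784 (V=76.4806), down 137.2326 (V=70.6424). Price 65.8804; hedge Δ=0.0504, bond B=56.8985.
  t=2,j=2: stock 328.6732 → up 466.7159 (V=258.8409), down 253.0784 (V=76.4806). Price 155.9595; hedge Δ=0.8536, bond B=-124.5950.
  t=1,j=0: stock 125.5100 → up 178.2242 (V=65.8804), down 96.6427 (V=88.9600). Price 68.3326; hedge Δ=-0.2829, bond B=103.8397.
  t=1,j=1: stock 231.4600 → up 328.6732 (V=155.9595), down 178.2242 (V=65.8804). Price 102.1290; hedge Δ=0.5987, bond B=-36.4542.
  t=0,j=0: stock 163.0000 → up 231.4600 (V=102.1290), down 125.5100 (V=68.3326). Price 77.2595; hedge Δ=0.3190, bond B=25.2650.
Each (Δ,B) replicates both successor values, so the strategy is self-financing and V0 is arbitrage-free.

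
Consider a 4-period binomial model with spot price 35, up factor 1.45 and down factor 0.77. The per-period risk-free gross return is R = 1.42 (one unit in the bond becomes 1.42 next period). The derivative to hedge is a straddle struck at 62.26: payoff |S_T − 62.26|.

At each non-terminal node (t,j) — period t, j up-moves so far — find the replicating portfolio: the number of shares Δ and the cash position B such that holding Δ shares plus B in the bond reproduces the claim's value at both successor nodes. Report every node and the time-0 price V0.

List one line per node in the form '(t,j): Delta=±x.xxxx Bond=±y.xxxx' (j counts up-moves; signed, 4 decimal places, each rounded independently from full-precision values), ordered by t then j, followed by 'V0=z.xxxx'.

The replicating-portfolio and risk-neutral prices coincide; use p* = (1.42−0.77)/(1.45−0.77) = 0.9559 for the latter.
Terminal values V(4,·): V(4,0)=49.9564, V(4,1)=39.0910, V(4,2)=18.6300, V(4,3)=19.9004, V(4,4)=92.4577
(3,0): S=15.9787. Δ = (V_up−V_dn)/(S_up−S_dn) = (39.0910−49.9564)/(23.1690−12.3036) = -1.0000. V = [p*·39.0910 + (1−p*)·49.9564]/1.42 = 27.8664. B = V − Δ·S = 43.8451.
(3,1): S=30.0897. Δ = (V_up−V_dn)/(S_up−S_dn) = (18.6300−39.0910)/(43.6300−23.1690) = -1.0000. V = [p*·18.6300 + (1−p*)·39.0910]/1.42 = 13.7554. B = V − Δ·S = 43.8451.
(3,2): S=56.6624. Δ = (V_up−V_dn)/(S_up−S_dn) = (19.9004−18.6300)/(82.1604−43.6300) = 0.0330. V = [p*·19.9004 + (1−p*)·18.6300]/1.42 = 13.9749. B = V − Δ·S = 12.1066.
(3,3): S=106.7019. Δ = (V_up−V_dn)/(S_up−S_dn) = (92.4577−19.9004)/(154.7177−82.1604) = 1.0000. V = [p*·92.4577 + (1−p*)·19.9004]/1.42 = 62.8568. B = V − Δ·S = -43.8451.
(2,0): S=20.7515. Δ = (V_up−V_dn)/(S_up−S_dn) = (13.7554−27.8664)/(30.0897−15.9787) = -1.0000. V = [p*·13.7554 + (1−p*)·27.8664]/1.42 = 10.1253. B = V − Δ·S = 30.8768.
(2,1): S=39.0775. Δ = (V_up−V_dn)/(S_up−S_dn) = (13.9749−13.7554)/(56.6624−30.0897) = 0.0083. V = [p*·13.9749 + (1−p*)·13.7554]/1.42 = 9.8347. B = V − Δ·S = 9.5118.
(2,2): S=73.5875. Δ = (V_up−V_dn)/(S_up−S_dn) = (62.8568−13.9749)/(106.7019−56.6624) = 0.9769. V = [p*·62.8568 + (1−p*)·13.9749]/1.42 = 42.7467. B = V − Δ·S = -29.1385.
(1,0): S=26.9500. Δ = (V_up−V_dn)/(S_up−S_dn) = (9.8347−10.1253)/(39.0775−20.7515) = -0.0159. V = [p*·9.8347 + (1−p*)·10.1253]/1.42 = 6.9349. B = V − Δ·S = 7.3623.
(1,1): S=50.7500. Δ = (V_up−V_dn)/(S_up−S_dn) = (42.7467−9.8347)/(73.5875−39.0775) = 0.9537. V = [p*·42.7467 + (1−p*)·9.8347]/1.42 = 29.0807. B = V − Δ·S = -19.3192.
(0,0): S=35.0000. Δ = (V_up−V_dn)/(S_up−S_dn) = (29.0807−6.9349)/(50.7500−26.9500) = 0.9305. V = [p*·29.0807 + (1−p*)·6.9349]/1.42 = 19.7914. B = V − Δ·S = -12.7761.
The time-0 hedge costs 19.7914, which is the no-arbitrage price.

(0,0): Delta=0.9305 Bond=-12.7761
(1,0): Delta=-0.0159 Bond=7.3623
(1,1): Delta=0.9537 Bond=-19.3192
(2,0): Delta=-1.0000 Bond=30.8768
(2,1): Delta=0.0083 Bond=9.5118
(2,2): Delta=0.9769 Bond=-29.1385
(3,0): Delta=-1.0000 Bond=43.8451
(3,1): Delta=-1.0000 Bond=43.8451
(3,2): Delta=0.0330 Bond=12.1066
(3,3): Delta=1.0000 Bond=-43.8451
V0=19.7914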